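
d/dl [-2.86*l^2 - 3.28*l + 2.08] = -5.72*l - 3.28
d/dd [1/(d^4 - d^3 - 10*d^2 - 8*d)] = (-4*d^3 + 3*d^2 + 20*d + 8)/(d^2*(-d^3 + d^2 + 10*d + 8)^2)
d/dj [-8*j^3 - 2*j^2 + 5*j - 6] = -24*j^2 - 4*j + 5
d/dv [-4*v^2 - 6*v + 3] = -8*v - 6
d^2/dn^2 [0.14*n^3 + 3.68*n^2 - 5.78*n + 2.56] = 0.84*n + 7.36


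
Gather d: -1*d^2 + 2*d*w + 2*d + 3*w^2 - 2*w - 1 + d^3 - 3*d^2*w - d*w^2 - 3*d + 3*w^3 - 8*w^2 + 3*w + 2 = d^3 + d^2*(-3*w - 1) + d*(-w^2 + 2*w - 1) + 3*w^3 - 5*w^2 + w + 1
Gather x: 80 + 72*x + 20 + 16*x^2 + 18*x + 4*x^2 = 20*x^2 + 90*x + 100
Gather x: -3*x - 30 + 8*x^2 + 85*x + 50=8*x^2 + 82*x + 20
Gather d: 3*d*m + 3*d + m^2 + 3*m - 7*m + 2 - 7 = d*(3*m + 3) + m^2 - 4*m - 5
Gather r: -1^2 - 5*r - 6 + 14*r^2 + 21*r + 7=14*r^2 + 16*r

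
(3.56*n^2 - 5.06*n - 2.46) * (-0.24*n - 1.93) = -0.8544*n^3 - 5.6564*n^2 + 10.3562*n + 4.7478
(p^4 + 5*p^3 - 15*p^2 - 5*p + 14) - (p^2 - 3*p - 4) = p^4 + 5*p^3 - 16*p^2 - 2*p + 18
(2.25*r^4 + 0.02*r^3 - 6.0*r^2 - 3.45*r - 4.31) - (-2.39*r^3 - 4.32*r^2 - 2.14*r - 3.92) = 2.25*r^4 + 2.41*r^3 - 1.68*r^2 - 1.31*r - 0.39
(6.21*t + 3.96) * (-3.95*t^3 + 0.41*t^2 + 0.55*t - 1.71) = -24.5295*t^4 - 13.0959*t^3 + 5.0391*t^2 - 8.4411*t - 6.7716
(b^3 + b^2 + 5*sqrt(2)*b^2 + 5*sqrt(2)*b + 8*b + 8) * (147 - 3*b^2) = -3*b^5 - 15*sqrt(2)*b^4 - 3*b^4 - 15*sqrt(2)*b^3 + 123*b^3 + 123*b^2 + 735*sqrt(2)*b^2 + 735*sqrt(2)*b + 1176*b + 1176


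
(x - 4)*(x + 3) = x^2 - x - 12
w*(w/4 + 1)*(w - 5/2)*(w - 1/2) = w^4/4 + w^3/4 - 43*w^2/16 + 5*w/4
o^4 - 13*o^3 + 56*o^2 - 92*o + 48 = (o - 6)*(o - 4)*(o - 2)*(o - 1)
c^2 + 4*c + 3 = (c + 1)*(c + 3)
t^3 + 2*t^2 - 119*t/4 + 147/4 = (t - 7/2)*(t - 3/2)*(t + 7)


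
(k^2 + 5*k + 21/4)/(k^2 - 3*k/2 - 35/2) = (k + 3/2)/(k - 5)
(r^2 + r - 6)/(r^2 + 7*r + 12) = (r - 2)/(r + 4)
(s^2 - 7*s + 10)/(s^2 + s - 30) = (s - 2)/(s + 6)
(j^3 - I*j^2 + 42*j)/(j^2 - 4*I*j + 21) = j*(j + 6*I)/(j + 3*I)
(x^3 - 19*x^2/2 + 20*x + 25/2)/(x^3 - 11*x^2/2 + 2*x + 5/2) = (x - 5)/(x - 1)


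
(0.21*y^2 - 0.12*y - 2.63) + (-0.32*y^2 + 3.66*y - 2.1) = -0.11*y^2 + 3.54*y - 4.73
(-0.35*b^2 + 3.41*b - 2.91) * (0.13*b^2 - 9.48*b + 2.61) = -0.0455*b^4 + 3.7613*b^3 - 33.6186*b^2 + 36.4869*b - 7.5951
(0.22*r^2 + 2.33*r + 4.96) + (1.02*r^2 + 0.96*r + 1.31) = 1.24*r^2 + 3.29*r + 6.27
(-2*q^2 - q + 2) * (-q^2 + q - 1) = 2*q^4 - q^3 - q^2 + 3*q - 2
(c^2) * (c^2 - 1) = c^4 - c^2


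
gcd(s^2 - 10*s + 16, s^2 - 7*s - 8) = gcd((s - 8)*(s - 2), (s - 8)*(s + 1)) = s - 8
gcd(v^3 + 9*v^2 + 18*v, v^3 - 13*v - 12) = v + 3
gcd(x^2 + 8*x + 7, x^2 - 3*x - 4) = x + 1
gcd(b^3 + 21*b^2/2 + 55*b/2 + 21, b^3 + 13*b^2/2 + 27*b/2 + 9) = b^2 + 7*b/2 + 3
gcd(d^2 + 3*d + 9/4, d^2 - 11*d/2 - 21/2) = d + 3/2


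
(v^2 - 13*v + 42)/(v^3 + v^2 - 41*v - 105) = (v - 6)/(v^2 + 8*v + 15)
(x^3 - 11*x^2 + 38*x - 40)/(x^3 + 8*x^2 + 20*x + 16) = (x^3 - 11*x^2 + 38*x - 40)/(x^3 + 8*x^2 + 20*x + 16)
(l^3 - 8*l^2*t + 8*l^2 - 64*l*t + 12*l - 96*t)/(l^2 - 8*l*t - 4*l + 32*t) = (l^2 + 8*l + 12)/(l - 4)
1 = 1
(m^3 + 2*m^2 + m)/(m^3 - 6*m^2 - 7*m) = (m + 1)/(m - 7)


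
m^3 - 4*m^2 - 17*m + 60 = (m - 5)*(m - 3)*(m + 4)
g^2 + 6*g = g*(g + 6)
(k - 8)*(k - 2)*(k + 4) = k^3 - 6*k^2 - 24*k + 64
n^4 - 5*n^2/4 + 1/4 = (n - 1)*(n - 1/2)*(n + 1/2)*(n + 1)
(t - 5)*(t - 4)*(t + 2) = t^3 - 7*t^2 + 2*t + 40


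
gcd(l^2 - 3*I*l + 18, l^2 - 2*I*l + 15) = l + 3*I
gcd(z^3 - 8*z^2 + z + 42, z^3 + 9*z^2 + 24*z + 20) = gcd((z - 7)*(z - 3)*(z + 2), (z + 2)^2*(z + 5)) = z + 2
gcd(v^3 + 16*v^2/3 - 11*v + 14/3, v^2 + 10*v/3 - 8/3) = v - 2/3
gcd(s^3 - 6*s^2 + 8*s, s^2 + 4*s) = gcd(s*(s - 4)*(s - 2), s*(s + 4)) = s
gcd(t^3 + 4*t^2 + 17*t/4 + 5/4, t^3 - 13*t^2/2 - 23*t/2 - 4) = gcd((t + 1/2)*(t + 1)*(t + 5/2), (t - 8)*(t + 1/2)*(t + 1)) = t^2 + 3*t/2 + 1/2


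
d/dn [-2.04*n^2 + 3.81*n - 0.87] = 3.81 - 4.08*n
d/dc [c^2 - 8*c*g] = 2*c - 8*g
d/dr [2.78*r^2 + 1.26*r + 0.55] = 5.56*r + 1.26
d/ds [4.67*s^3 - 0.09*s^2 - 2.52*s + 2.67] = 14.01*s^2 - 0.18*s - 2.52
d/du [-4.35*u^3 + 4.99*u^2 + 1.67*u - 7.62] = -13.05*u^2 + 9.98*u + 1.67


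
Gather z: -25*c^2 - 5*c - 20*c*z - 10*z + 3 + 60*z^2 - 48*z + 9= -25*c^2 - 5*c + 60*z^2 + z*(-20*c - 58) + 12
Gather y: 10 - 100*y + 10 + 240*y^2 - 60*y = 240*y^2 - 160*y + 20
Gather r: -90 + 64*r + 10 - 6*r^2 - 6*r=-6*r^2 + 58*r - 80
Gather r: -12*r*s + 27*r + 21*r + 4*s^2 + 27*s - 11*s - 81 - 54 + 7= r*(48 - 12*s) + 4*s^2 + 16*s - 128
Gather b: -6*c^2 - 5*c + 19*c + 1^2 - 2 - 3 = -6*c^2 + 14*c - 4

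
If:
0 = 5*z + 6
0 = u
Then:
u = 0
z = -6/5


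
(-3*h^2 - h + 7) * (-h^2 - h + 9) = 3*h^4 + 4*h^3 - 33*h^2 - 16*h + 63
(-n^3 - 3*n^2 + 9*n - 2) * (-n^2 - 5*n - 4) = n^5 + 8*n^4 + 10*n^3 - 31*n^2 - 26*n + 8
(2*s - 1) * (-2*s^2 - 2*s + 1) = -4*s^3 - 2*s^2 + 4*s - 1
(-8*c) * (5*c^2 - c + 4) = -40*c^3 + 8*c^2 - 32*c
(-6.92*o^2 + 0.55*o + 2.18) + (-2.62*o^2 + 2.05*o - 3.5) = -9.54*o^2 + 2.6*o - 1.32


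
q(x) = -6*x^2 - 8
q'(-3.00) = 36.00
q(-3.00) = -62.00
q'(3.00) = -36.00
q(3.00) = -62.00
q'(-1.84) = 22.08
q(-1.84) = -28.31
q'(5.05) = -60.60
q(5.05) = -161.02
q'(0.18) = -2.16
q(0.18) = -8.19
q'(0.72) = -8.64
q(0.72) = -11.11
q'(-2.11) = 25.32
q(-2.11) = -34.71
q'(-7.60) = 91.20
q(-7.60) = -354.56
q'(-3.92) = 47.04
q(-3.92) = -100.20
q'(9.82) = -117.84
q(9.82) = -586.59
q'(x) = -12*x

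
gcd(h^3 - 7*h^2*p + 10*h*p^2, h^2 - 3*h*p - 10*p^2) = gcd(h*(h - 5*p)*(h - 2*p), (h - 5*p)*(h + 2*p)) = -h + 5*p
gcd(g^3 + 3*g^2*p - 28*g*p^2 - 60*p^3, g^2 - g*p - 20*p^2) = -g + 5*p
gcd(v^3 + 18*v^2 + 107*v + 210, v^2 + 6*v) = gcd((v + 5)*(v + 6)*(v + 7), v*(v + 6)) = v + 6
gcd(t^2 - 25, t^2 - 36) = 1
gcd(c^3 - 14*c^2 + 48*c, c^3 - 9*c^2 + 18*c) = c^2 - 6*c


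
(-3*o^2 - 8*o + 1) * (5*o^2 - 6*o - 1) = -15*o^4 - 22*o^3 + 56*o^2 + 2*o - 1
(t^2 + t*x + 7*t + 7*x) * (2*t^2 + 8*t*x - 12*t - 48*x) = 2*t^4 + 10*t^3*x + 2*t^3 + 8*t^2*x^2 + 10*t^2*x - 84*t^2 + 8*t*x^2 - 420*t*x - 336*x^2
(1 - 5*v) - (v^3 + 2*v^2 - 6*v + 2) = -v^3 - 2*v^2 + v - 1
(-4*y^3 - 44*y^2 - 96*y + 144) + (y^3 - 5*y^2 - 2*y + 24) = -3*y^3 - 49*y^2 - 98*y + 168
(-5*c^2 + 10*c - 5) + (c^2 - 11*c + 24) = -4*c^2 - c + 19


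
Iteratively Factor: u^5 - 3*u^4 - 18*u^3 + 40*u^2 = (u - 2)*(u^4 - u^3 - 20*u^2) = (u - 2)*(u + 4)*(u^3 - 5*u^2) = u*(u - 2)*(u + 4)*(u^2 - 5*u) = u*(u - 5)*(u - 2)*(u + 4)*(u)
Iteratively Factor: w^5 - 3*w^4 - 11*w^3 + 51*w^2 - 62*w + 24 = (w + 4)*(w^4 - 7*w^3 + 17*w^2 - 17*w + 6) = (w - 2)*(w + 4)*(w^3 - 5*w^2 + 7*w - 3) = (w - 3)*(w - 2)*(w + 4)*(w^2 - 2*w + 1) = (w - 3)*(w - 2)*(w - 1)*(w + 4)*(w - 1)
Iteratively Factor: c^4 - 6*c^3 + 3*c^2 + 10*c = (c + 1)*(c^3 - 7*c^2 + 10*c) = c*(c + 1)*(c^2 - 7*c + 10) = c*(c - 2)*(c + 1)*(c - 5)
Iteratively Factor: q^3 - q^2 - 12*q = (q - 4)*(q^2 + 3*q) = (q - 4)*(q + 3)*(q)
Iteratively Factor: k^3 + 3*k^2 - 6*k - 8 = (k - 2)*(k^2 + 5*k + 4) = (k - 2)*(k + 1)*(k + 4)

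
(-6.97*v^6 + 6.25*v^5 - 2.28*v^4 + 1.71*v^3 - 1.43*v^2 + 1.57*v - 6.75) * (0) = 0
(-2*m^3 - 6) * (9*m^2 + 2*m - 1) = -18*m^5 - 4*m^4 + 2*m^3 - 54*m^2 - 12*m + 6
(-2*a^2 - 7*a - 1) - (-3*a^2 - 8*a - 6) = a^2 + a + 5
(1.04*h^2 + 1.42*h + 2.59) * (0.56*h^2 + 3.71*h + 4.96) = 0.5824*h^4 + 4.6536*h^3 + 11.877*h^2 + 16.6521*h + 12.8464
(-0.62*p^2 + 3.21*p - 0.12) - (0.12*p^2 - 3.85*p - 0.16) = -0.74*p^2 + 7.06*p + 0.04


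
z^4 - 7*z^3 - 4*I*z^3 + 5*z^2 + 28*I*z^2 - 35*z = z*(z - 7)*(z - 5*I)*(z + I)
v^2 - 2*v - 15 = (v - 5)*(v + 3)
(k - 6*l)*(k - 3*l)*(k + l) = k^3 - 8*k^2*l + 9*k*l^2 + 18*l^3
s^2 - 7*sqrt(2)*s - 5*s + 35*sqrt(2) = (s - 5)*(s - 7*sqrt(2))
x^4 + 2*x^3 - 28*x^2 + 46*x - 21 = (x - 3)*(x - 1)^2*(x + 7)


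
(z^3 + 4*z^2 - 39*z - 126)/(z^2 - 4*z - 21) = (z^2 + z - 42)/(z - 7)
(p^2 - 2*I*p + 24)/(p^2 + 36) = (p + 4*I)/(p + 6*I)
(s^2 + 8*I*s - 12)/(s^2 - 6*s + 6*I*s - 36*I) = (s + 2*I)/(s - 6)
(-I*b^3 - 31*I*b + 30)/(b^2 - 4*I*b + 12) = (-I*b^2 + 6*b + 5*I)/(b + 2*I)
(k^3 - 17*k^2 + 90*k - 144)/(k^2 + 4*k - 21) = (k^2 - 14*k + 48)/(k + 7)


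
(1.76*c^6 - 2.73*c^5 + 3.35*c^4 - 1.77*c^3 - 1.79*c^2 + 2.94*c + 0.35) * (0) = 0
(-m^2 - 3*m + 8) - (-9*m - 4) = -m^2 + 6*m + 12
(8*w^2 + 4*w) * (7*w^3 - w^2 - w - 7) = 56*w^5 + 20*w^4 - 12*w^3 - 60*w^2 - 28*w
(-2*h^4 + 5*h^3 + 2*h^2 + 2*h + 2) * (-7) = 14*h^4 - 35*h^3 - 14*h^2 - 14*h - 14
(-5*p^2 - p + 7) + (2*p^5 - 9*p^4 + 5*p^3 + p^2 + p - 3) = 2*p^5 - 9*p^4 + 5*p^3 - 4*p^2 + 4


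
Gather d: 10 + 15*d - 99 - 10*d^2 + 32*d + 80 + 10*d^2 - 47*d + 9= 0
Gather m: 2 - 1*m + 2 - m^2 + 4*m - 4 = -m^2 + 3*m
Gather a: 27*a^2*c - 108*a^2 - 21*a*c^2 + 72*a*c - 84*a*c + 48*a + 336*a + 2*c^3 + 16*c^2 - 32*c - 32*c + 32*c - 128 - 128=a^2*(27*c - 108) + a*(-21*c^2 - 12*c + 384) + 2*c^3 + 16*c^2 - 32*c - 256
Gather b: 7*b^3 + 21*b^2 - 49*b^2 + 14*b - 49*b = 7*b^3 - 28*b^2 - 35*b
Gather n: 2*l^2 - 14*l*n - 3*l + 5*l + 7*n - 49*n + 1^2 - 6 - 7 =2*l^2 + 2*l + n*(-14*l - 42) - 12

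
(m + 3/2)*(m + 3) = m^2 + 9*m/2 + 9/2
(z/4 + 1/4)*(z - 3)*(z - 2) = z^3/4 - z^2 + z/4 + 3/2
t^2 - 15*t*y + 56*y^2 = (t - 8*y)*(t - 7*y)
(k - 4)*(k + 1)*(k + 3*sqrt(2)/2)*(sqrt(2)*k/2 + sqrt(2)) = sqrt(2)*k^4/2 - sqrt(2)*k^3/2 + 3*k^3/2 - 5*sqrt(2)*k^2 - 3*k^2/2 - 15*k - 4*sqrt(2)*k - 12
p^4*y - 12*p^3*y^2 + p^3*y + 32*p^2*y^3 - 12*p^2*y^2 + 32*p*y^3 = p*(p - 8*y)*(p - 4*y)*(p*y + y)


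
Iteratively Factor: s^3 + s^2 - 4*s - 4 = (s + 2)*(s^2 - s - 2) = (s + 1)*(s + 2)*(s - 2)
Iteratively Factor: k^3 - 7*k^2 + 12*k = (k - 3)*(k^2 - 4*k) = k*(k - 3)*(k - 4)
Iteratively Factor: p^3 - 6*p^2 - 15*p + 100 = (p - 5)*(p^2 - p - 20) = (p - 5)^2*(p + 4)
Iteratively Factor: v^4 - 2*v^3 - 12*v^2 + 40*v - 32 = (v - 2)*(v^3 - 12*v + 16) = (v - 2)^2*(v^2 + 2*v - 8) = (v - 2)^2*(v + 4)*(v - 2)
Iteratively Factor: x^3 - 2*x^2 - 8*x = (x - 4)*(x^2 + 2*x) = x*(x - 4)*(x + 2)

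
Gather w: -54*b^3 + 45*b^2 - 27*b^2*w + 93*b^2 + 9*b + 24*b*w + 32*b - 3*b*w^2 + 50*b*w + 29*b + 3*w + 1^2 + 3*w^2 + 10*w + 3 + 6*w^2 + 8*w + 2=-54*b^3 + 138*b^2 + 70*b + w^2*(9 - 3*b) + w*(-27*b^2 + 74*b + 21) + 6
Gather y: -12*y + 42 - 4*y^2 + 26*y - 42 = -4*y^2 + 14*y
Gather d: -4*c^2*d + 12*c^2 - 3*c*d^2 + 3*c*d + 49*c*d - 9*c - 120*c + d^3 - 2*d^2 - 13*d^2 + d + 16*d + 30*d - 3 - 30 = 12*c^2 - 129*c + d^3 + d^2*(-3*c - 15) + d*(-4*c^2 + 52*c + 47) - 33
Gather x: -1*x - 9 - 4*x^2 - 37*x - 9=-4*x^2 - 38*x - 18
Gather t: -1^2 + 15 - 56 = -42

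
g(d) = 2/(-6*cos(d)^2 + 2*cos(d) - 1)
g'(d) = 2*(-12*sin(d)*cos(d) + 2*sin(d))/(-6*cos(d)^2 + 2*cos(d) - 1)^2 = 4*(1 - 6*cos(d))*sin(d)/(6*cos(d)^2 - 2*cos(d) + 1)^2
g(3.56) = -0.26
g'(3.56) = -0.17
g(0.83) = -0.84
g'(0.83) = -1.58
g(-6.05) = -0.42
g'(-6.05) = -0.20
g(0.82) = -0.82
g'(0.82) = -1.53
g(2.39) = -0.35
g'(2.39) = 0.46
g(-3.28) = -0.23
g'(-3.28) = 0.05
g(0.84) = -0.86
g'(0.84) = -1.64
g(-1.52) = -2.19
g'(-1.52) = -3.33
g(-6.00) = -0.43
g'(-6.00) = -0.25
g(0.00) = -0.40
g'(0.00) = 0.00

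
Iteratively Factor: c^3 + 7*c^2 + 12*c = (c + 3)*(c^2 + 4*c) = c*(c + 3)*(c + 4)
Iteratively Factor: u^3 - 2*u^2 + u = (u)*(u^2 - 2*u + 1) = u*(u - 1)*(u - 1)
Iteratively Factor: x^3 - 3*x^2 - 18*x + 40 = (x - 5)*(x^2 + 2*x - 8) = (x - 5)*(x - 2)*(x + 4)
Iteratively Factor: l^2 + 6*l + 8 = (l + 4)*(l + 2)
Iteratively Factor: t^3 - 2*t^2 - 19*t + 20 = (t - 5)*(t^2 + 3*t - 4) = (t - 5)*(t + 4)*(t - 1)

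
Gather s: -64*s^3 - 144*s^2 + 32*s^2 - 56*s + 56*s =-64*s^3 - 112*s^2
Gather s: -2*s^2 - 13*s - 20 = -2*s^2 - 13*s - 20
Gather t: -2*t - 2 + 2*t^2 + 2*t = 2*t^2 - 2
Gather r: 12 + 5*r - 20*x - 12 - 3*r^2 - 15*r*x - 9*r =-3*r^2 + r*(-15*x - 4) - 20*x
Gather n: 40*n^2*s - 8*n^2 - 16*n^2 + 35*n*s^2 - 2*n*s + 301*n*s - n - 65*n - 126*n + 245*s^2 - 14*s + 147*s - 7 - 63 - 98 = n^2*(40*s - 24) + n*(35*s^2 + 299*s - 192) + 245*s^2 + 133*s - 168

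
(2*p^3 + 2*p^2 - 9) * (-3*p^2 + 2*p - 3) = -6*p^5 - 2*p^4 - 2*p^3 + 21*p^2 - 18*p + 27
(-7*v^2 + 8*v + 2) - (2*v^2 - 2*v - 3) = -9*v^2 + 10*v + 5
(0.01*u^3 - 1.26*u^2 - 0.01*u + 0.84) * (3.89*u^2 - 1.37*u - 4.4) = 0.0389*u^5 - 4.9151*u^4 + 1.6433*u^3 + 8.8253*u^2 - 1.1068*u - 3.696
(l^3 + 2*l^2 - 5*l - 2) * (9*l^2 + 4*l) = 9*l^5 + 22*l^4 - 37*l^3 - 38*l^2 - 8*l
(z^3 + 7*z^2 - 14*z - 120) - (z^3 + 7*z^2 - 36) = -14*z - 84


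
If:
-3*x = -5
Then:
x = 5/3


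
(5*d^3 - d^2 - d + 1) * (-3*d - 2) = -15*d^4 - 7*d^3 + 5*d^2 - d - 2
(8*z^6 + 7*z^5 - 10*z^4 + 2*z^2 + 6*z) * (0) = 0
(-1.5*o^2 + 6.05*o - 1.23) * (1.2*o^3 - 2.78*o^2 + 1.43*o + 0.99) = -1.8*o^5 + 11.43*o^4 - 20.44*o^3 + 10.5859*o^2 + 4.2306*o - 1.2177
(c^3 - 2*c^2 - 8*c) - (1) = c^3 - 2*c^2 - 8*c - 1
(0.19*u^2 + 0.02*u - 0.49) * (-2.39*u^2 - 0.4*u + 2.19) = -0.4541*u^4 - 0.1238*u^3 + 1.5792*u^2 + 0.2398*u - 1.0731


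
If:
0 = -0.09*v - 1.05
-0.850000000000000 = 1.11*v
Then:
No Solution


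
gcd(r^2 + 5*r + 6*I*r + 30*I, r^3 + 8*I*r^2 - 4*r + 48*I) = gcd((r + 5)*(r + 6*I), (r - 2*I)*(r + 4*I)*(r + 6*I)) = r + 6*I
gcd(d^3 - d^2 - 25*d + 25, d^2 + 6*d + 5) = d + 5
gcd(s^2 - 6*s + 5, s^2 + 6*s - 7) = s - 1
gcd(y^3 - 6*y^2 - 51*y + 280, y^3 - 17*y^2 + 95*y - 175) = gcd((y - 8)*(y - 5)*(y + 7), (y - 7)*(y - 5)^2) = y - 5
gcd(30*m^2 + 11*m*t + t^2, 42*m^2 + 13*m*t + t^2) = 6*m + t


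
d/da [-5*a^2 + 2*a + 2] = 2 - 10*a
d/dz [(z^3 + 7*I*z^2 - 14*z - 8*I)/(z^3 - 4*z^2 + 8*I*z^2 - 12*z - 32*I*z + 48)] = (z^2*(-4 + I) + z*(8 - 48*I) + 104 + 24*I)/(z^4 + z^3*(-8 + 12*I) + z^2*(-20 - 96*I) + z*(288 + 192*I) - 576)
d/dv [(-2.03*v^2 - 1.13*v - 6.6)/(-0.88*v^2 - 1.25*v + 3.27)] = (1.5431*v^2 - 24.8922*v - 11.9451)/(0.7744*v^4 + 2.2*v^3 - 4.1927*v^2 - 8.175*v + 10.6929)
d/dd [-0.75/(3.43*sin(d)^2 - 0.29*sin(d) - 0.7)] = (5.145*sin(d) - 0.2175)*cos(d)/(-3.43*sin(d)^2 + 0.29*sin(d) + 0.7)^2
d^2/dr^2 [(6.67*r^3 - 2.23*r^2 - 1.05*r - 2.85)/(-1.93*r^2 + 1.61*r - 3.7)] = (-2.8421709430404e-14*r^5 + 82.363174*r^3 + 206.54835*r^2 - 645.99693*r + 47.63837)/(7.189057*r^6 - 17.991267*r^5 + 56.354649*r^4 - 73.155341*r^3 + 108.03741*r^2 - 66.1227*r + 50.653)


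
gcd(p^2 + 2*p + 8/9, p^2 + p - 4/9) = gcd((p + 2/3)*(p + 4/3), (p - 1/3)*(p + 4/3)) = p + 4/3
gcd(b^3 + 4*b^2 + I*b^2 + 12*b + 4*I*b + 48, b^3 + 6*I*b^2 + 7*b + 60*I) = b^2 + I*b + 12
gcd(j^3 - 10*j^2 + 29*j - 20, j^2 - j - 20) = j - 5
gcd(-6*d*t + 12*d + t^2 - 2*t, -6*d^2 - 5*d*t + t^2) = -6*d + t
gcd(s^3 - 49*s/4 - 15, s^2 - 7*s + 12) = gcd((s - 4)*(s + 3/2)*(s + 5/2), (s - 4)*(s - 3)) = s - 4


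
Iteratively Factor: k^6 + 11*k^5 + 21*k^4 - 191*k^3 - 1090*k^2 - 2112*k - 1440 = (k + 3)*(k^5 + 8*k^4 - 3*k^3 - 182*k^2 - 544*k - 480) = (k - 5)*(k + 3)*(k^4 + 13*k^3 + 62*k^2 + 128*k + 96) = (k - 5)*(k + 2)*(k + 3)*(k^3 + 11*k^2 + 40*k + 48) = (k - 5)*(k + 2)*(k + 3)*(k + 4)*(k^2 + 7*k + 12) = (k - 5)*(k + 2)*(k + 3)*(k + 4)^2*(k + 3)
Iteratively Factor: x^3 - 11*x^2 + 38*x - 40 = (x - 2)*(x^2 - 9*x + 20) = (x - 5)*(x - 2)*(x - 4)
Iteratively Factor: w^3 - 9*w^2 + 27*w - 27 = (w - 3)*(w^2 - 6*w + 9) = (w - 3)^2*(w - 3)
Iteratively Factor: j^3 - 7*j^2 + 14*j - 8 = (j - 2)*(j^2 - 5*j + 4) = (j - 4)*(j - 2)*(j - 1)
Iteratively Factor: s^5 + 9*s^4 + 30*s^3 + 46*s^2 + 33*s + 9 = (s + 1)*(s^4 + 8*s^3 + 22*s^2 + 24*s + 9) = (s + 1)*(s + 3)*(s^3 + 5*s^2 + 7*s + 3) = (s + 1)*(s + 3)^2*(s^2 + 2*s + 1) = (s + 1)^2*(s + 3)^2*(s + 1)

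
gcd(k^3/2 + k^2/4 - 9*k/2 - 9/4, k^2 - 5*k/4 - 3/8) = 1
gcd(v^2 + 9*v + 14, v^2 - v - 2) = 1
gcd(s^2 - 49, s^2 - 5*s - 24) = 1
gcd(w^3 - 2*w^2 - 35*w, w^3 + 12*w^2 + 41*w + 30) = w + 5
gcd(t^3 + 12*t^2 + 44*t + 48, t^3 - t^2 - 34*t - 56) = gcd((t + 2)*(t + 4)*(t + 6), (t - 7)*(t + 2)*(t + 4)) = t^2 + 6*t + 8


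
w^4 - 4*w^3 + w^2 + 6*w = w*(w - 3)*(w - 2)*(w + 1)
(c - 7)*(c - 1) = c^2 - 8*c + 7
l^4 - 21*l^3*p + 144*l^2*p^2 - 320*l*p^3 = l*(l - 8*p)^2*(l - 5*p)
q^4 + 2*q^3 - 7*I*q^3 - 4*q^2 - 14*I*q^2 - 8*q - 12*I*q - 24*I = (q + 2)*(q - 6*I)*(q - 2*I)*(q + I)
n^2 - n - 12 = (n - 4)*(n + 3)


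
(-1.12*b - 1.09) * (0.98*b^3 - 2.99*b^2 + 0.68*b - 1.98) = -1.0976*b^4 + 2.2806*b^3 + 2.4975*b^2 + 1.4764*b + 2.1582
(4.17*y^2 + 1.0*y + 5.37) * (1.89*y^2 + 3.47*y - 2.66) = 7.8813*y^4 + 16.3599*y^3 + 2.5271*y^2 + 15.9739*y - 14.2842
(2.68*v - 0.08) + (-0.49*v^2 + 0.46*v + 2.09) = -0.49*v^2 + 3.14*v + 2.01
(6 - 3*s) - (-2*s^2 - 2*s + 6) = 2*s^2 - s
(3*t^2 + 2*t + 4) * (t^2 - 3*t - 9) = 3*t^4 - 7*t^3 - 29*t^2 - 30*t - 36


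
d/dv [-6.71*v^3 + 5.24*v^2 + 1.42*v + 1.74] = -20.13*v^2 + 10.48*v + 1.42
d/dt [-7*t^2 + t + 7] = 1 - 14*t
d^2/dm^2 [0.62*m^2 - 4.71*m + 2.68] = 1.24000000000000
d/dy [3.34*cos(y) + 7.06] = -3.34*sin(y)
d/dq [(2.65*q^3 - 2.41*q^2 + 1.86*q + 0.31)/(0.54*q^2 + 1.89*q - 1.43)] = (1.431*q^4 + 10.017*q^3 - 16.9278*q^2 + 6.5578*q - 3.2457)/(0.2916*q^4 + 2.0412*q^3 + 2.0277*q^2 - 5.4054*q + 2.0449)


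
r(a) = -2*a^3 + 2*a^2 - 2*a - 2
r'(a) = -6*a^2 + 4*a - 2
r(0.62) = -2.95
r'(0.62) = -1.83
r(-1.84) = 20.91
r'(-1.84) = -29.67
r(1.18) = -4.86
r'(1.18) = -5.63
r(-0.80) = 1.90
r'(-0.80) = -9.04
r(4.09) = -113.56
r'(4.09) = -86.01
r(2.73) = -33.25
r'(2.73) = -35.80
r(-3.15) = 86.66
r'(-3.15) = -74.14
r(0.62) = -2.95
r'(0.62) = -1.83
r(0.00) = -2.00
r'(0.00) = -2.00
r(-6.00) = 514.00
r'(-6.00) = -242.00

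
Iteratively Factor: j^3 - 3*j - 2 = (j + 1)*(j^2 - j - 2) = (j - 2)*(j + 1)*(j + 1)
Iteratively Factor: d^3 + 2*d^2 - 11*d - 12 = (d - 3)*(d^2 + 5*d + 4) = (d - 3)*(d + 4)*(d + 1)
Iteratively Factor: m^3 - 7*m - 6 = (m + 2)*(m^2 - 2*m - 3) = (m + 1)*(m + 2)*(m - 3)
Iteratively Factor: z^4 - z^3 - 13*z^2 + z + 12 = (z + 1)*(z^3 - 2*z^2 - 11*z + 12) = (z - 1)*(z + 1)*(z^2 - z - 12) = (z - 1)*(z + 1)*(z + 3)*(z - 4)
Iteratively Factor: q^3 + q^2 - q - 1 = (q + 1)*(q^2 - 1) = (q - 1)*(q + 1)*(q + 1)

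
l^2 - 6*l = l*(l - 6)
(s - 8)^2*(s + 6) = s^3 - 10*s^2 - 32*s + 384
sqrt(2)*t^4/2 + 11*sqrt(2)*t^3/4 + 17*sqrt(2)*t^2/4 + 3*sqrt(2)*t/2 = t*(t + 1/2)*(t + 3)*(sqrt(2)*t/2 + sqrt(2))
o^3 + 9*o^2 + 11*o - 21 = (o - 1)*(o + 3)*(o + 7)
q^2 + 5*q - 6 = (q - 1)*(q + 6)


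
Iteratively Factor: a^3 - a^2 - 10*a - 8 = (a + 1)*(a^2 - 2*a - 8) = (a + 1)*(a + 2)*(a - 4)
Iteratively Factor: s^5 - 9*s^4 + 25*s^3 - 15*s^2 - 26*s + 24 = (s - 3)*(s^4 - 6*s^3 + 7*s^2 + 6*s - 8) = (s - 3)*(s - 2)*(s^3 - 4*s^2 - s + 4) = (s - 3)*(s - 2)*(s - 1)*(s^2 - 3*s - 4) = (s - 4)*(s - 3)*(s - 2)*(s - 1)*(s + 1)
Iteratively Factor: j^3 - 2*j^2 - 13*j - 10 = (j + 2)*(j^2 - 4*j - 5) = (j - 5)*(j + 2)*(j + 1)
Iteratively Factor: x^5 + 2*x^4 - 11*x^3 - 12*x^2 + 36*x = (x)*(x^4 + 2*x^3 - 11*x^2 - 12*x + 36) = x*(x - 2)*(x^3 + 4*x^2 - 3*x - 18) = x*(x - 2)*(x + 3)*(x^2 + x - 6) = x*(x - 2)^2*(x + 3)*(x + 3)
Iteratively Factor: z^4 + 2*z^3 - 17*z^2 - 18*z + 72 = (z + 4)*(z^3 - 2*z^2 - 9*z + 18) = (z - 3)*(z + 4)*(z^2 + z - 6) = (z - 3)*(z + 3)*(z + 4)*(z - 2)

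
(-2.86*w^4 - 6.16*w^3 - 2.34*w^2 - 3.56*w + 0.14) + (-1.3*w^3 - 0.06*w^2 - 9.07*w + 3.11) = -2.86*w^4 - 7.46*w^3 - 2.4*w^2 - 12.63*w + 3.25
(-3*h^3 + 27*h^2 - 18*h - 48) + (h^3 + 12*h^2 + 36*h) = -2*h^3 + 39*h^2 + 18*h - 48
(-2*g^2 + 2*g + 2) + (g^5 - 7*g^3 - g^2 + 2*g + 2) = g^5 - 7*g^3 - 3*g^2 + 4*g + 4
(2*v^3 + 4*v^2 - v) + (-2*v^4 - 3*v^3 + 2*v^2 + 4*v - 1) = -2*v^4 - v^3 + 6*v^2 + 3*v - 1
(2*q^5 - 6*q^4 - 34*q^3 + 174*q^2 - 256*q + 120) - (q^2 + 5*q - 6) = 2*q^5 - 6*q^4 - 34*q^3 + 173*q^2 - 261*q + 126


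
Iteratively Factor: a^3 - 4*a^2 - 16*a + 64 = (a + 4)*(a^2 - 8*a + 16) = (a - 4)*(a + 4)*(a - 4)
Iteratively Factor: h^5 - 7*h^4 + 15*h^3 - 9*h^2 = (h - 1)*(h^4 - 6*h^3 + 9*h^2) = (h - 3)*(h - 1)*(h^3 - 3*h^2) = (h - 3)^2*(h - 1)*(h^2) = h*(h - 3)^2*(h - 1)*(h)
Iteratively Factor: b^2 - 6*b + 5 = (b - 5)*(b - 1)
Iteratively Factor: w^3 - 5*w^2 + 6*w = (w - 2)*(w^2 - 3*w) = w*(w - 2)*(w - 3)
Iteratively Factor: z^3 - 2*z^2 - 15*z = (z - 5)*(z^2 + 3*z) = z*(z - 5)*(z + 3)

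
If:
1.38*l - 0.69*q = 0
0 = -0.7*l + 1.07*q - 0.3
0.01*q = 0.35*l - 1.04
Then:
No Solution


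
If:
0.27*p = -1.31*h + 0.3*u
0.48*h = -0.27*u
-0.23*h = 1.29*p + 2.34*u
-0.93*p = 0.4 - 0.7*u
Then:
No Solution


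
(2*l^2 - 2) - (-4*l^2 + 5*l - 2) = 6*l^2 - 5*l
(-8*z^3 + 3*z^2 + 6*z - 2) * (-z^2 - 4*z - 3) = 8*z^5 + 29*z^4 + 6*z^3 - 31*z^2 - 10*z + 6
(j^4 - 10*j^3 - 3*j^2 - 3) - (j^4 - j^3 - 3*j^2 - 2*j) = -9*j^3 + 2*j - 3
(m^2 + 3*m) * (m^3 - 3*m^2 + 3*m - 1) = m^5 - 6*m^3 + 8*m^2 - 3*m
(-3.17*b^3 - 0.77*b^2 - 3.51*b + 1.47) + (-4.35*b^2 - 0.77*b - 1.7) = -3.17*b^3 - 5.12*b^2 - 4.28*b - 0.23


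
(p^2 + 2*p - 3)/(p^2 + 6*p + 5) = (p^2 + 2*p - 3)/(p^2 + 6*p + 5)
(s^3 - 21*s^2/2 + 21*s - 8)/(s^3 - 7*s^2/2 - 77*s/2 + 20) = (s - 2)/(s + 5)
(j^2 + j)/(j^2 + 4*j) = (j + 1)/(j + 4)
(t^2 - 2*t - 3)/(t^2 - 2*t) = (t^2 - 2*t - 3)/(t*(t - 2))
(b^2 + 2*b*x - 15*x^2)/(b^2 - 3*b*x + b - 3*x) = (b + 5*x)/(b + 1)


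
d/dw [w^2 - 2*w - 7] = 2*w - 2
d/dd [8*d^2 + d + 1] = 16*d + 1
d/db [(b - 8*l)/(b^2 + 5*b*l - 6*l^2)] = (b^2 + 5*b*l - 6*l^2 - (b - 8*l)*(2*b + 5*l))/(b^2 + 5*b*l - 6*l^2)^2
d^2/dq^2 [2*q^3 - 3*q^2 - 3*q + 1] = 12*q - 6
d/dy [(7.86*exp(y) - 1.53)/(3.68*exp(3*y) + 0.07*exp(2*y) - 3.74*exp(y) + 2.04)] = (-57.8496*exp(3*y) + 16.341*exp(2*y) + 0.214200000000002*exp(y) + 10.3122)*exp(y)/(13.5424*exp(6*y) + 0.5152*exp(5*y) - 27.5215*exp(4*y) + 14.4908*exp(3*y) + 14.2732*exp(2*y) - 15.2592*exp(y) + 4.1616)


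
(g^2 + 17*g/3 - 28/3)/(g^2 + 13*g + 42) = (g - 4/3)/(g + 6)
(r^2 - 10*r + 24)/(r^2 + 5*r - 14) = (r^2 - 10*r + 24)/(r^2 + 5*r - 14)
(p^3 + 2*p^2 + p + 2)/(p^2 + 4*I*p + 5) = (p^2 + p*(2 + I) + 2*I)/(p + 5*I)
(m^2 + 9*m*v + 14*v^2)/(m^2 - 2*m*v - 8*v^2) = (-m - 7*v)/(-m + 4*v)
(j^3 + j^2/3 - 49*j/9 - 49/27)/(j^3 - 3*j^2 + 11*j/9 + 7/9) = (j + 7/3)/(j - 1)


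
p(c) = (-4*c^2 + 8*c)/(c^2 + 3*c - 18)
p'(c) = (8 - 8*c)/(c^2 + 3*c - 18) + (-2*c - 3)*(-4*c^2 + 8*c)/(c^2 + 3*c - 18)^2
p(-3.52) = 4.81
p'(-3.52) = -3.44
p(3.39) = -5.15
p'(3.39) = 8.52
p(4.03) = -3.17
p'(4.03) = 1.04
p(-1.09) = 0.67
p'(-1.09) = -0.81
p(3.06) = -23.87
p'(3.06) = 370.11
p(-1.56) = 1.10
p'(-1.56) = -1.02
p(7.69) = -2.73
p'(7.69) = -0.05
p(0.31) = -0.12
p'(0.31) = -0.35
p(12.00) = -2.96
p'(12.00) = -0.05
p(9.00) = -2.80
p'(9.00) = -0.06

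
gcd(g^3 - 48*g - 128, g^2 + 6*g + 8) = g + 4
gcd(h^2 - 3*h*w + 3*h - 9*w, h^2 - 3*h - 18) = h + 3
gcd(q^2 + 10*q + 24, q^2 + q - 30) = q + 6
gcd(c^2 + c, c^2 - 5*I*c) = c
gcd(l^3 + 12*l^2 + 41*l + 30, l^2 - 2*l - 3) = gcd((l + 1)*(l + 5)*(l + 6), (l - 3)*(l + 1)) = l + 1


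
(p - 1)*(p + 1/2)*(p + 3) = p^3 + 5*p^2/2 - 2*p - 3/2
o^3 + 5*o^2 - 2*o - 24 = (o - 2)*(o + 3)*(o + 4)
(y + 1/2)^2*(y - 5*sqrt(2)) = y^3 - 5*sqrt(2)*y^2 + y^2 - 5*sqrt(2)*y + y/4 - 5*sqrt(2)/4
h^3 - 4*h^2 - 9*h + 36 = (h - 4)*(h - 3)*(h + 3)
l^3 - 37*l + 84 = (l - 4)*(l - 3)*(l + 7)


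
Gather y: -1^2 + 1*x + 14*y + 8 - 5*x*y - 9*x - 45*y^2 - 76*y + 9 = -8*x - 45*y^2 + y*(-5*x - 62) + 16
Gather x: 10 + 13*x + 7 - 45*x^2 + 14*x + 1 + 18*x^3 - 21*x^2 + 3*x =18*x^3 - 66*x^2 + 30*x + 18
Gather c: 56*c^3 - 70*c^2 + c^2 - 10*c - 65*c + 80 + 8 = 56*c^3 - 69*c^2 - 75*c + 88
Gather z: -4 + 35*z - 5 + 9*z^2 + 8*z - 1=9*z^2 + 43*z - 10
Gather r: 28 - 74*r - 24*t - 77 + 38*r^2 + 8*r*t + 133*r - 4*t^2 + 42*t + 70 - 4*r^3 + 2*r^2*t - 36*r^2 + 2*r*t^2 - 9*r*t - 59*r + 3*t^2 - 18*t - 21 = -4*r^3 + r^2*(2*t + 2) + r*(2*t^2 - t) - t^2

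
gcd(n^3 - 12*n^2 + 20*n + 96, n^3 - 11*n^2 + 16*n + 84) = n^2 - 4*n - 12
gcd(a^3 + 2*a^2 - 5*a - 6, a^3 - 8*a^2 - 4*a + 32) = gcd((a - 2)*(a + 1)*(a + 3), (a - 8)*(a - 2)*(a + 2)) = a - 2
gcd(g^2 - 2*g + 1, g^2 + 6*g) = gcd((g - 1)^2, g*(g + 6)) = 1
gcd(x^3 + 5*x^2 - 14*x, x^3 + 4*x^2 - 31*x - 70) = x + 7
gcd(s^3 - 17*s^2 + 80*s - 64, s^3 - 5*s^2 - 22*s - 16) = s - 8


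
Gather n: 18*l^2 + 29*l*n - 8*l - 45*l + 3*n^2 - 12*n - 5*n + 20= 18*l^2 - 53*l + 3*n^2 + n*(29*l - 17) + 20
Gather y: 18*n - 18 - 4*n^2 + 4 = -4*n^2 + 18*n - 14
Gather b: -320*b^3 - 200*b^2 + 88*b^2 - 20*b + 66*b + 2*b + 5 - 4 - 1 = -320*b^3 - 112*b^2 + 48*b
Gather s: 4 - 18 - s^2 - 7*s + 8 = -s^2 - 7*s - 6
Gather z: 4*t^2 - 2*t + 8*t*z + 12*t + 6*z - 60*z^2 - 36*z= 4*t^2 + 10*t - 60*z^2 + z*(8*t - 30)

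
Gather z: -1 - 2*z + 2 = 1 - 2*z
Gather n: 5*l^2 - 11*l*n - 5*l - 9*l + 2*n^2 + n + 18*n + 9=5*l^2 - 14*l + 2*n^2 + n*(19 - 11*l) + 9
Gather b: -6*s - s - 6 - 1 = -7*s - 7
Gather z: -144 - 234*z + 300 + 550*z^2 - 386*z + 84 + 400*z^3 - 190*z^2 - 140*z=400*z^3 + 360*z^2 - 760*z + 240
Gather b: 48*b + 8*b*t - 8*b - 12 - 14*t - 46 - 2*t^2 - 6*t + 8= b*(8*t + 40) - 2*t^2 - 20*t - 50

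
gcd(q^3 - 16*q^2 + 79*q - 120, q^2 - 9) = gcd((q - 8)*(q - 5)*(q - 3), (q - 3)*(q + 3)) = q - 3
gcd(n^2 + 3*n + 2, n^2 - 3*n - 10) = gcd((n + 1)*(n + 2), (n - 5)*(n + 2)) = n + 2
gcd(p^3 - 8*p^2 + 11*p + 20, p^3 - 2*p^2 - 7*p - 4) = p^2 - 3*p - 4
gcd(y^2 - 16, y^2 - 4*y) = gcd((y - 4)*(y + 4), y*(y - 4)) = y - 4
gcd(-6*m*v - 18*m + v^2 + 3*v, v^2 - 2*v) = 1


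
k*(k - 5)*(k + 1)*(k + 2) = k^4 - 2*k^3 - 13*k^2 - 10*k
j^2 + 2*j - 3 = (j - 1)*(j + 3)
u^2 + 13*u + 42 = (u + 6)*(u + 7)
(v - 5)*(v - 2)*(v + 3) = v^3 - 4*v^2 - 11*v + 30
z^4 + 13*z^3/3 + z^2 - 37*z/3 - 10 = (z - 5/3)*(z + 1)*(z + 2)*(z + 3)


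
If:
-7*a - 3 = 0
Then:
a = -3/7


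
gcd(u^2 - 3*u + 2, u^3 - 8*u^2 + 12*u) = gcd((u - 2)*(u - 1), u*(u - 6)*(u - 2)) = u - 2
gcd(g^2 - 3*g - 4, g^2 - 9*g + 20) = g - 4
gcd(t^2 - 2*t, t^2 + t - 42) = 1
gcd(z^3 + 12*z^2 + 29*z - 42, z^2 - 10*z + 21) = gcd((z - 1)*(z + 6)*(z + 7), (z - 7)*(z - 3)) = 1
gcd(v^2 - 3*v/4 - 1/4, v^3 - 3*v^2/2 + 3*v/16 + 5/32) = v + 1/4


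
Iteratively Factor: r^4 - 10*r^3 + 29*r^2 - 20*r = (r - 1)*(r^3 - 9*r^2 + 20*r) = (r - 4)*(r - 1)*(r^2 - 5*r) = (r - 5)*(r - 4)*(r - 1)*(r)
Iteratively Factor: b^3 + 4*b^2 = (b)*(b^2 + 4*b) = b^2*(b + 4)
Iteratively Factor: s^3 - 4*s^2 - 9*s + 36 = (s - 3)*(s^2 - s - 12) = (s - 4)*(s - 3)*(s + 3)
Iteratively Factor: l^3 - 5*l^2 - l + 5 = (l + 1)*(l^2 - 6*l + 5) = (l - 5)*(l + 1)*(l - 1)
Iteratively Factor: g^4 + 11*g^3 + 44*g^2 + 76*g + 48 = (g + 4)*(g^3 + 7*g^2 + 16*g + 12) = (g + 2)*(g + 4)*(g^2 + 5*g + 6) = (g + 2)^2*(g + 4)*(g + 3)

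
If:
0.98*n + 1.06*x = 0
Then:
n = -1.08163265306122*x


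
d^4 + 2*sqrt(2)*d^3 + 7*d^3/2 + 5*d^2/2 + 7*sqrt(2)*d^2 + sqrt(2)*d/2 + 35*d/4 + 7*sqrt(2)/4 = (d + 7/2)*(d + sqrt(2)/2)^2*(d + sqrt(2))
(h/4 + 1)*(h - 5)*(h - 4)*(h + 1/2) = h^4/4 - 9*h^3/8 - 37*h^2/8 + 18*h + 10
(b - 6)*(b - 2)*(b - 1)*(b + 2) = b^4 - 7*b^3 + 2*b^2 + 28*b - 24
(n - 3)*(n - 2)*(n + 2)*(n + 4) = n^4 + n^3 - 16*n^2 - 4*n + 48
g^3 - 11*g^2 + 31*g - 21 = (g - 7)*(g - 3)*(g - 1)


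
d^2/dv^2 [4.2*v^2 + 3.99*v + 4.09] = 8.40000000000000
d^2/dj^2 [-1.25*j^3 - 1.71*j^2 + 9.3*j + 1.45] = -7.5*j - 3.42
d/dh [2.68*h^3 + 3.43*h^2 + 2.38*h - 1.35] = 8.04*h^2 + 6.86*h + 2.38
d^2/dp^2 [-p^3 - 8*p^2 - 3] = -6*p - 16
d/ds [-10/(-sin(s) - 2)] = -10*cos(s)/(sin(s) + 2)^2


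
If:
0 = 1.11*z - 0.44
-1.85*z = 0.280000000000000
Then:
No Solution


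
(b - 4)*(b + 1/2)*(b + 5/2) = b^3 - b^2 - 43*b/4 - 5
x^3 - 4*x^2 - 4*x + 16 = (x - 4)*(x - 2)*(x + 2)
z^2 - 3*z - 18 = (z - 6)*(z + 3)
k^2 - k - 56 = (k - 8)*(k + 7)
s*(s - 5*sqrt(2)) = s^2 - 5*sqrt(2)*s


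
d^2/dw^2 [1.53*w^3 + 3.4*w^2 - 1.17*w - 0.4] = 9.18*w + 6.8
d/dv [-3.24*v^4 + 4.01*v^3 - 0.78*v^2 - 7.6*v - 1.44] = -12.96*v^3 + 12.03*v^2 - 1.56*v - 7.6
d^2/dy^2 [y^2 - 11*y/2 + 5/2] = 2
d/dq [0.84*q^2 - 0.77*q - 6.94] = 1.68*q - 0.77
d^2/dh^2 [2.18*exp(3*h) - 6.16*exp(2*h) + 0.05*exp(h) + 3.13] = (19.62*exp(2*h) - 24.64*exp(h) + 0.05)*exp(h)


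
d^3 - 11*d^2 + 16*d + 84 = (d - 7)*(d - 6)*(d + 2)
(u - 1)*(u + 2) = u^2 + u - 2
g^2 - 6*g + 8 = (g - 4)*(g - 2)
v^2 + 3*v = v*(v + 3)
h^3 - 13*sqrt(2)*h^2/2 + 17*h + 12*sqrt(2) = (h - 4*sqrt(2))*(h - 3*sqrt(2))*(h + sqrt(2)/2)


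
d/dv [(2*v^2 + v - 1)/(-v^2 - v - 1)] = (-v^2 - 6*v - 2)/(v^4 + 2*v^3 + 3*v^2 + 2*v + 1)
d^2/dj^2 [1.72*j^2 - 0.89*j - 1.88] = 3.44000000000000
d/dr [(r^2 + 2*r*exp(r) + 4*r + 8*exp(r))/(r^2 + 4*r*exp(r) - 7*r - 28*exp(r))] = (-(r^2 + 2*r*exp(r) + 4*r + 8*exp(r))*(4*r*exp(r) + 2*r - 24*exp(r) - 7) + 2*(r^2 + 4*r*exp(r) - 7*r - 28*exp(r))*(r*exp(r) + r + 5*exp(r) + 2))/(r^2 + 4*r*exp(r) - 7*r - 28*exp(r))^2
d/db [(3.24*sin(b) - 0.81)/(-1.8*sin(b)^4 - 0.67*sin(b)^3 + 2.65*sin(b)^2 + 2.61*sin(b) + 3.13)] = (17.496*sin(b)^4 - 1.4904*sin(b)^3 - 10.2141*sin(b)^2 + 4.293*sin(b) + 12.2553)*cos(b)/(3.24*sin(b)^8 + 2.412*sin(b)^7 - 9.0911*sin(b)^6 - 12.947*sin(b)^5 - 7.7429*sin(b)^4 + 9.6388*sin(b)^3 + 23.4011*sin(b)^2 + 16.3386*sin(b) + 9.7969)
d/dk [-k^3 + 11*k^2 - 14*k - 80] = -3*k^2 + 22*k - 14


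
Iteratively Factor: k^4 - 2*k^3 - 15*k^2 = (k + 3)*(k^3 - 5*k^2) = k*(k + 3)*(k^2 - 5*k) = k^2*(k + 3)*(k - 5)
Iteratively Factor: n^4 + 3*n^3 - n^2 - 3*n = (n + 3)*(n^3 - n) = (n - 1)*(n + 3)*(n^2 + n) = n*(n - 1)*(n + 3)*(n + 1)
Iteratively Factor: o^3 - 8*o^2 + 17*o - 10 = (o - 5)*(o^2 - 3*o + 2) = (o - 5)*(o - 2)*(o - 1)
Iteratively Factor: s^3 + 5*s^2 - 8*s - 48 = (s + 4)*(s^2 + s - 12) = (s + 4)^2*(s - 3)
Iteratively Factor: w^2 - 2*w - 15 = (w - 5)*(w + 3)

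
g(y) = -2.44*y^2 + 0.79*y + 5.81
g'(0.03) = 0.64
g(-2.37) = -9.77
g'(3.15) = -14.58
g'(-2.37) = 12.36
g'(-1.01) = 5.72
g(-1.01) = 2.52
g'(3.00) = -13.85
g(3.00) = -13.78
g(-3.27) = -22.86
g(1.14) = 3.54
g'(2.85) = -13.12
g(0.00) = 5.81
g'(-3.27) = 16.75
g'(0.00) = 0.79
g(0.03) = 5.83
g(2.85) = -11.76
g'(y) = 0.79 - 4.88*y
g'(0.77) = -2.97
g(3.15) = -15.91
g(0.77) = 4.97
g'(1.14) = -4.77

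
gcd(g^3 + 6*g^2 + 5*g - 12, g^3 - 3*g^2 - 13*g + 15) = g^2 + 2*g - 3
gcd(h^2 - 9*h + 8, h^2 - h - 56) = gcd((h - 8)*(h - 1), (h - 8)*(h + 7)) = h - 8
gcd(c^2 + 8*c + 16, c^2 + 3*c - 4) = c + 4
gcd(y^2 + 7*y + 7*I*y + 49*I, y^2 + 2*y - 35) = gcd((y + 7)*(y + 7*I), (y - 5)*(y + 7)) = y + 7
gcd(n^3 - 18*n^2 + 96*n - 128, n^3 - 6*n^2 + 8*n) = n - 2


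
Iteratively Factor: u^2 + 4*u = (u + 4)*(u)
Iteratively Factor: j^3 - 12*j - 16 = (j + 2)*(j^2 - 2*j - 8) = (j - 4)*(j + 2)*(j + 2)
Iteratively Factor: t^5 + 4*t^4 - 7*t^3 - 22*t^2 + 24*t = (t - 1)*(t^4 + 5*t^3 - 2*t^2 - 24*t) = (t - 2)*(t - 1)*(t^3 + 7*t^2 + 12*t) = t*(t - 2)*(t - 1)*(t^2 + 7*t + 12) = t*(t - 2)*(t - 1)*(t + 3)*(t + 4)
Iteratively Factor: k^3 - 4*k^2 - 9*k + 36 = (k + 3)*(k^2 - 7*k + 12) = (k - 3)*(k + 3)*(k - 4)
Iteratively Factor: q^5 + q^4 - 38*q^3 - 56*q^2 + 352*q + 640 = (q + 4)*(q^4 - 3*q^3 - 26*q^2 + 48*q + 160) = (q + 4)^2*(q^3 - 7*q^2 + 2*q + 40) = (q - 5)*(q + 4)^2*(q^2 - 2*q - 8) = (q - 5)*(q - 4)*(q + 4)^2*(q + 2)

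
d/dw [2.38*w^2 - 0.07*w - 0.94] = 4.76*w - 0.07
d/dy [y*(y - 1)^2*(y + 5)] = 4*y^3 + 9*y^2 - 18*y + 5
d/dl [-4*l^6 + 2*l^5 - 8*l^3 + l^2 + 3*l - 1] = -24*l^5 + 10*l^4 - 24*l^2 + 2*l + 3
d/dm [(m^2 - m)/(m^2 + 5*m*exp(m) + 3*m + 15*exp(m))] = (-m*(m - 1)*(5*m*exp(m) + 2*m + 20*exp(m) + 3) + (2*m - 1)*(m^2 + 5*m*exp(m) + 3*m + 15*exp(m)))/(m^2 + 5*m*exp(m) + 3*m + 15*exp(m))^2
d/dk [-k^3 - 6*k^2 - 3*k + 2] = -3*k^2 - 12*k - 3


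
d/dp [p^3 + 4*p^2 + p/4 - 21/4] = 3*p^2 + 8*p + 1/4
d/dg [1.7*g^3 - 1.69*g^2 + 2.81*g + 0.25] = 5.1*g^2 - 3.38*g + 2.81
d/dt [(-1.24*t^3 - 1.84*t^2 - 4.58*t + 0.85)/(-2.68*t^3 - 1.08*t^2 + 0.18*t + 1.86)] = (-1.77635683940025e-15*t^5 - 3.592*t^4 - 24.9952*t^3 - 5.3628*t^2 - 5.0088*t - 8.6718)/(7.1824*t^6 + 5.7888*t^5 + 0.2016*t^4 - 10.3584*t^3 - 3.9852*t^2 + 0.6696*t + 3.4596)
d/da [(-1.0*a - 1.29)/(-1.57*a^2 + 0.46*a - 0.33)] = (-1.57*a^2 - 4.0506*a + 0.9234)/(2.4649*a^4 - 1.4444*a^3 + 1.2478*a^2 - 0.3036*a + 0.1089)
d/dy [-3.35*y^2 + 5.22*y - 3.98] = 5.22 - 6.7*y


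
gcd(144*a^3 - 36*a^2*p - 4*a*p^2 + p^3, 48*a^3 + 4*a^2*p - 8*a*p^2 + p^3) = 24*a^2 - 10*a*p + p^2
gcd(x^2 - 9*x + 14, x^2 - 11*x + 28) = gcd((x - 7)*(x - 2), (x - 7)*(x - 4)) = x - 7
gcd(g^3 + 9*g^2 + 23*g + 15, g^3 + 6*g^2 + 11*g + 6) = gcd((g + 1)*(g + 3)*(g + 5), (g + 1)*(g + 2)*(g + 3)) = g^2 + 4*g + 3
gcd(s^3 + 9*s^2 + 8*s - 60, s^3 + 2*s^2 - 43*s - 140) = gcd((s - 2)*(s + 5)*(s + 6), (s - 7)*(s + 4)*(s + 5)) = s + 5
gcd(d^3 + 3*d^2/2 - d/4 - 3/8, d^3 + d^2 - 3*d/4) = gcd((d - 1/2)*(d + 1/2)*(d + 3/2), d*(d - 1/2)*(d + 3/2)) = d^2 + d - 3/4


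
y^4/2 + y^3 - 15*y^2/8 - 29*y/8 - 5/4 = (y/2 + 1/2)*(y - 2)*(y + 1/2)*(y + 5/2)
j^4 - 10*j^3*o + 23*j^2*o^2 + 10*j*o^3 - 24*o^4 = (j - 6*o)*(j - 4*o)*(j - o)*(j + o)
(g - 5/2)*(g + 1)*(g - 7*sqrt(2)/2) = g^3 - 7*sqrt(2)*g^2/2 - 3*g^2/2 - 5*g/2 + 21*sqrt(2)*g/4 + 35*sqrt(2)/4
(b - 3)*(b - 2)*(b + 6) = b^3 + b^2 - 24*b + 36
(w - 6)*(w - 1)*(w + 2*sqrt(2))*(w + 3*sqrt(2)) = w^4 - 7*w^3 + 5*sqrt(2)*w^3 - 35*sqrt(2)*w^2 + 18*w^2 - 84*w + 30*sqrt(2)*w + 72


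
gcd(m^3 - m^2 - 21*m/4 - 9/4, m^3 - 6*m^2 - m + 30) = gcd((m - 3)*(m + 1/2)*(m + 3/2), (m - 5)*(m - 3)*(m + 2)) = m - 3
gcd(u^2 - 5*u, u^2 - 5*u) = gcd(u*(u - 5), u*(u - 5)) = u^2 - 5*u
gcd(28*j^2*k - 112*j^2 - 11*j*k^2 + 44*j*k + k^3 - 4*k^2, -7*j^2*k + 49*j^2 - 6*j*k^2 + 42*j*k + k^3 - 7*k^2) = 7*j - k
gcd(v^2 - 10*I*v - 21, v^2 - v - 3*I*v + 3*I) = v - 3*I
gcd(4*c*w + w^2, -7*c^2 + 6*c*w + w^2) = 1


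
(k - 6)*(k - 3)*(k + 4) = k^3 - 5*k^2 - 18*k + 72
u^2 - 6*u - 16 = (u - 8)*(u + 2)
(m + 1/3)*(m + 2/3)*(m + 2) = m^3 + 3*m^2 + 20*m/9 + 4/9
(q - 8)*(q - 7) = q^2 - 15*q + 56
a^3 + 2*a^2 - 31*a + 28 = (a - 4)*(a - 1)*(a + 7)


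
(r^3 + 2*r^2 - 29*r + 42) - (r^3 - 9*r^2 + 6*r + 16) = 11*r^2 - 35*r + 26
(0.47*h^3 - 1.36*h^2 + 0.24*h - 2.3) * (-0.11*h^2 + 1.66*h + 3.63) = -0.0517*h^5 + 0.9298*h^4 - 0.5779*h^3 - 4.2854*h^2 - 2.9468*h - 8.349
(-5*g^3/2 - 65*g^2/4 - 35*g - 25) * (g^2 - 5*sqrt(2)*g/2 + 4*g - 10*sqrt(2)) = -5*g^5/2 - 105*g^4/4 + 25*sqrt(2)*g^4/4 - 100*g^3 + 525*sqrt(2)*g^3/8 - 165*g^2 + 250*sqrt(2)*g^2 - 100*g + 825*sqrt(2)*g/2 + 250*sqrt(2)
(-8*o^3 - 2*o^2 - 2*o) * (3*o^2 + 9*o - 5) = -24*o^5 - 78*o^4 + 16*o^3 - 8*o^2 + 10*o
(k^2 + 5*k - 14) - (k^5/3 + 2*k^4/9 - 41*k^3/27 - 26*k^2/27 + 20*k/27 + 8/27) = -k^5/3 - 2*k^4/9 + 41*k^3/27 + 53*k^2/27 + 115*k/27 - 386/27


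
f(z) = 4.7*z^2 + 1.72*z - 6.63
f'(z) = 9.4*z + 1.72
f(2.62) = 30.14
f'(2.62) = 26.35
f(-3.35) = 40.35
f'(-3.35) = -29.77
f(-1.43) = 0.52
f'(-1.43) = -11.72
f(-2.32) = 14.68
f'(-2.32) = -20.09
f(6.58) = 208.18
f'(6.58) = 63.57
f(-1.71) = 4.17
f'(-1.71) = -14.35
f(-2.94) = 28.94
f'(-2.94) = -25.92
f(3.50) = 56.96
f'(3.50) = 34.62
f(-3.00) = 30.51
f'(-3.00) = -26.48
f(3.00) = 40.83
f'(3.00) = 29.92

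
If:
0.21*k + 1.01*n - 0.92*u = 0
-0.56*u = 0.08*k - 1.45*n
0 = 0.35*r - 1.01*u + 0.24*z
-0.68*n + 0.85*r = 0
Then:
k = 0.549483488619468*z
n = 0.136727281395162*z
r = 0.109381825116129*z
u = 0.275528355238263*z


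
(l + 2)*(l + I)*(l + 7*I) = l^3 + 2*l^2 + 8*I*l^2 - 7*l + 16*I*l - 14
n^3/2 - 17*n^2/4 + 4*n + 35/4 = (n/2 + 1/2)*(n - 7)*(n - 5/2)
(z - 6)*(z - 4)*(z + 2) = z^3 - 8*z^2 + 4*z + 48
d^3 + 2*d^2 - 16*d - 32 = (d - 4)*(d + 2)*(d + 4)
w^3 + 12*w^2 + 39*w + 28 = (w + 1)*(w + 4)*(w + 7)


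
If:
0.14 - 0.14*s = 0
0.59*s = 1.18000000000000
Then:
No Solution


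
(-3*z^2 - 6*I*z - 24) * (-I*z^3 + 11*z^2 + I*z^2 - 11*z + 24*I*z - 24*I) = 3*I*z^5 - 39*z^4 - 3*I*z^4 + 39*z^3 - 114*I*z^3 - 120*z^2 + 114*I*z^2 + 120*z - 576*I*z + 576*I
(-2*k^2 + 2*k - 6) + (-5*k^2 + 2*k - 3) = -7*k^2 + 4*k - 9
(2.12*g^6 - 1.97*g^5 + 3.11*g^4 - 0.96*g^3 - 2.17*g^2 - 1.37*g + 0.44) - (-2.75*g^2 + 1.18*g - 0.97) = 2.12*g^6 - 1.97*g^5 + 3.11*g^4 - 0.96*g^3 + 0.58*g^2 - 2.55*g + 1.41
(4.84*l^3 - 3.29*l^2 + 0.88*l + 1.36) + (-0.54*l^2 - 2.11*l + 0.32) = 4.84*l^3 - 3.83*l^2 - 1.23*l + 1.68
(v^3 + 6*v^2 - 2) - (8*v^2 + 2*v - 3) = v^3 - 2*v^2 - 2*v + 1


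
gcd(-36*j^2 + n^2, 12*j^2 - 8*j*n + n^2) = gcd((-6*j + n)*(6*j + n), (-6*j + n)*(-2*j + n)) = 6*j - n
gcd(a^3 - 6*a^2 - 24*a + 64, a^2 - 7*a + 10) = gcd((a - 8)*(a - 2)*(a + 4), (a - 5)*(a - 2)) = a - 2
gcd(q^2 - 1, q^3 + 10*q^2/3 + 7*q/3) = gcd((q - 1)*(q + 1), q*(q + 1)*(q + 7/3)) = q + 1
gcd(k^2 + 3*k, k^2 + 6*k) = k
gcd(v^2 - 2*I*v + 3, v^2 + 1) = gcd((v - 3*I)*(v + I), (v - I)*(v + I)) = v + I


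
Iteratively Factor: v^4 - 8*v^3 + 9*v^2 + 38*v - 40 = (v + 2)*(v^3 - 10*v^2 + 29*v - 20) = (v - 5)*(v + 2)*(v^2 - 5*v + 4) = (v - 5)*(v - 1)*(v + 2)*(v - 4)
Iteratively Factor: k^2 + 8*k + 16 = (k + 4)*(k + 4)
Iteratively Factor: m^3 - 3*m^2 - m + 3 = (m - 3)*(m^2 - 1) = (m - 3)*(m + 1)*(m - 1)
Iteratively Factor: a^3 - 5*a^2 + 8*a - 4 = (a - 1)*(a^2 - 4*a + 4) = (a - 2)*(a - 1)*(a - 2)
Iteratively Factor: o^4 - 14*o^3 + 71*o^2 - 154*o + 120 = (o - 4)*(o^3 - 10*o^2 + 31*o - 30) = (o - 5)*(o - 4)*(o^2 - 5*o + 6) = (o - 5)*(o - 4)*(o - 3)*(o - 2)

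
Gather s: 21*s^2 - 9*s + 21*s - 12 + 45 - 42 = 21*s^2 + 12*s - 9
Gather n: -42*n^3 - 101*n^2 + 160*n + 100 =-42*n^3 - 101*n^2 + 160*n + 100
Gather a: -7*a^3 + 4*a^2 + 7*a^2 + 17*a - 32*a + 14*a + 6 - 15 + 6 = -7*a^3 + 11*a^2 - a - 3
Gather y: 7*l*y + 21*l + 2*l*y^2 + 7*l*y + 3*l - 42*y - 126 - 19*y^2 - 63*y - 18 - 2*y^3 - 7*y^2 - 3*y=24*l - 2*y^3 + y^2*(2*l - 26) + y*(14*l - 108) - 144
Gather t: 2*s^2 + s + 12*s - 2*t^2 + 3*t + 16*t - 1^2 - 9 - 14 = 2*s^2 + 13*s - 2*t^2 + 19*t - 24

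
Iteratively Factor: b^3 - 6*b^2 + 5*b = (b - 5)*(b^2 - b) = b*(b - 5)*(b - 1)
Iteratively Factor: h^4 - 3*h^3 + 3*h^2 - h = (h - 1)*(h^3 - 2*h^2 + h) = h*(h - 1)*(h^2 - 2*h + 1) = h*(h - 1)^2*(h - 1)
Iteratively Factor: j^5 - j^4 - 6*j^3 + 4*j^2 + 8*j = (j + 1)*(j^4 - 2*j^3 - 4*j^2 + 8*j) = (j - 2)*(j + 1)*(j^3 - 4*j) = j*(j - 2)*(j + 1)*(j^2 - 4) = j*(j - 2)*(j + 1)*(j + 2)*(j - 2)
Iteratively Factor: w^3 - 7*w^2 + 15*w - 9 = (w - 3)*(w^2 - 4*w + 3) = (w - 3)^2*(w - 1)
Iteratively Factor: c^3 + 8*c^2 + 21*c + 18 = (c + 2)*(c^2 + 6*c + 9) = (c + 2)*(c + 3)*(c + 3)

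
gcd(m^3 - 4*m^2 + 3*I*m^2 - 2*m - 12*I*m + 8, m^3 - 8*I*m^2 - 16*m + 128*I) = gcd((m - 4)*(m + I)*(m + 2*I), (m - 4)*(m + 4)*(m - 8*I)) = m - 4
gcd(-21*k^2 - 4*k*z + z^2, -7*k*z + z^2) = -7*k + z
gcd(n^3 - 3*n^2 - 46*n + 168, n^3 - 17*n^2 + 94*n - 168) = n^2 - 10*n + 24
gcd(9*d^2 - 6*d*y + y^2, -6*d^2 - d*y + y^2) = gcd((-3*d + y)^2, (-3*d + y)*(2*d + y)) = -3*d + y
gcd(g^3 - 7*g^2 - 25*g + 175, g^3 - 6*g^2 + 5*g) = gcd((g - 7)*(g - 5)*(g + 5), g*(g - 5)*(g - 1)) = g - 5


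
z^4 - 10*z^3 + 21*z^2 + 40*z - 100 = (z - 5)^2*(z - 2)*(z + 2)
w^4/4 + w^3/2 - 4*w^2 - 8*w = w*(w/4 + 1)*(w - 4)*(w + 2)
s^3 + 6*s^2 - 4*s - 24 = (s - 2)*(s + 2)*(s + 6)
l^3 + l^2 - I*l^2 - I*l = l*(l + 1)*(l - I)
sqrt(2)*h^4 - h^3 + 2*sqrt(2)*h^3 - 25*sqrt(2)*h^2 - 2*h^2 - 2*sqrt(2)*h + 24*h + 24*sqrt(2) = (h - 4)*(h + 6)*(h - sqrt(2))*(sqrt(2)*h + 1)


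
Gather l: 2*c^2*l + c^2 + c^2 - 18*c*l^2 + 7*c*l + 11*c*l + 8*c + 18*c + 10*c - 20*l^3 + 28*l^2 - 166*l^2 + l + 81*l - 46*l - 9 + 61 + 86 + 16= 2*c^2 + 36*c - 20*l^3 + l^2*(-18*c - 138) + l*(2*c^2 + 18*c + 36) + 154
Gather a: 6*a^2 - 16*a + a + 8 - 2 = 6*a^2 - 15*a + 6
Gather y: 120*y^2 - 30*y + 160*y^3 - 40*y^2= 160*y^3 + 80*y^2 - 30*y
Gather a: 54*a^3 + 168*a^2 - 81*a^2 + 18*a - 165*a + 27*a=54*a^3 + 87*a^2 - 120*a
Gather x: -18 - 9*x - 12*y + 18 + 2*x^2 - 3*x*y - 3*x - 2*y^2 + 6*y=2*x^2 + x*(-3*y - 12) - 2*y^2 - 6*y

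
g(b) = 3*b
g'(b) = 3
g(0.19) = 0.57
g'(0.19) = 3.00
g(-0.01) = -0.03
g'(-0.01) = 3.00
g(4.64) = 13.92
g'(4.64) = 3.00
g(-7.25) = -21.75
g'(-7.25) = 3.00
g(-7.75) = -23.25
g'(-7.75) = 3.00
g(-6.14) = -18.42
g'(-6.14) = 3.00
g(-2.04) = -6.12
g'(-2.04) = 3.00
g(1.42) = 4.26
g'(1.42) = 3.00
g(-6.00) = -18.00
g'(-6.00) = 3.00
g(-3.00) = -9.00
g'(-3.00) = 3.00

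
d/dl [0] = 0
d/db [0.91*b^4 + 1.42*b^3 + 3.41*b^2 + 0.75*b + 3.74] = 3.64*b^3 + 4.26*b^2 + 6.82*b + 0.75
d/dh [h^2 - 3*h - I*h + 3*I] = 2*h - 3 - I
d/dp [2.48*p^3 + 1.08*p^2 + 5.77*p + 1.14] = 7.44*p^2 + 2.16*p + 5.77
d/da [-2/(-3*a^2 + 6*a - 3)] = 4*(1 - a)/(3*(a^2 - 2*a + 1)^2)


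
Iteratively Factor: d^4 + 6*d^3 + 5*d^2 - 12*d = (d)*(d^3 + 6*d^2 + 5*d - 12) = d*(d + 4)*(d^2 + 2*d - 3) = d*(d - 1)*(d + 4)*(d + 3)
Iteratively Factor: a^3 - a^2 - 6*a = (a + 2)*(a^2 - 3*a) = a*(a + 2)*(a - 3)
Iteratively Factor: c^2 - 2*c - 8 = (c + 2)*(c - 4)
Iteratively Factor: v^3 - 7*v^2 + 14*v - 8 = (v - 4)*(v^2 - 3*v + 2) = (v - 4)*(v - 1)*(v - 2)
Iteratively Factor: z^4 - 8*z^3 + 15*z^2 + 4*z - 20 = (z - 2)*(z^3 - 6*z^2 + 3*z + 10) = (z - 5)*(z - 2)*(z^2 - z - 2) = (z - 5)*(z - 2)^2*(z + 1)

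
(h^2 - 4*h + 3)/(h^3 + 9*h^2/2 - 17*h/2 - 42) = 2*(h - 1)/(2*h^2 + 15*h + 28)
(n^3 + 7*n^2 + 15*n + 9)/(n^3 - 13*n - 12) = (n + 3)/(n - 4)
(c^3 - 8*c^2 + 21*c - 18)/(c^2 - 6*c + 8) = (c^2 - 6*c + 9)/(c - 4)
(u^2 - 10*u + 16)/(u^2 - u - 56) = (u - 2)/(u + 7)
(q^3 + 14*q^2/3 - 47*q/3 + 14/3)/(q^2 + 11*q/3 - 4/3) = (q^2 + 5*q - 14)/(q + 4)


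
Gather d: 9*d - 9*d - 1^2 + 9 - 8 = 0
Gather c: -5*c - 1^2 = -5*c - 1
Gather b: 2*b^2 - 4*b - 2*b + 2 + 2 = 2*b^2 - 6*b + 4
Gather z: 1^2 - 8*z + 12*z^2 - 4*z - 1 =12*z^2 - 12*z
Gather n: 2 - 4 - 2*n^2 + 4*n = -2*n^2 + 4*n - 2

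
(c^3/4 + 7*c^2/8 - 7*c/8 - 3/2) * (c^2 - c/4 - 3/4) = c^5/4 + 13*c^4/16 - 41*c^3/32 - 31*c^2/16 + 33*c/32 + 9/8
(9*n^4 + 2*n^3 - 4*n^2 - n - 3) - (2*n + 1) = 9*n^4 + 2*n^3 - 4*n^2 - 3*n - 4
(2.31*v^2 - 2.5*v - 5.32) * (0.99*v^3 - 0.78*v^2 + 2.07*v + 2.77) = 2.2869*v^5 - 4.2768*v^4 + 1.4649*v^3 + 5.3733*v^2 - 17.9374*v - 14.7364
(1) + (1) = 2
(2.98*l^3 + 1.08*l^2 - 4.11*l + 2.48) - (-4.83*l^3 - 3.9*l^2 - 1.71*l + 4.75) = 7.81*l^3 + 4.98*l^2 - 2.4*l - 2.27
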